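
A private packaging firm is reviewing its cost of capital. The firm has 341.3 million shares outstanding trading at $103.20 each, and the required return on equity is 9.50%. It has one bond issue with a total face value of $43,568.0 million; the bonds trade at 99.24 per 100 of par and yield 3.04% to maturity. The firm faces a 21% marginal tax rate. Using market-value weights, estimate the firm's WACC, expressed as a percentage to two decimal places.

Market value of equity E = 103.2 × 341.3m = 35222.16m. Market value of debt D = 43568m × 99.24/100 = 43236.8832m.
Total capital V = 35222.16 + 43236.8832 = 78459.0432.
Equity: weight = 35222.16/78459.0432 = 0.4489; cost = 9.5%.
Bonds outstanding: weight = 43236.8832/78459.0432 = 0.5511; after-tax cost = 3.04% × (1 − 21%) = 2.4016%.
WACC = 0.4489 × 9.5000% + 0.5511 × 2.4016% = 5.5882%.

5.59%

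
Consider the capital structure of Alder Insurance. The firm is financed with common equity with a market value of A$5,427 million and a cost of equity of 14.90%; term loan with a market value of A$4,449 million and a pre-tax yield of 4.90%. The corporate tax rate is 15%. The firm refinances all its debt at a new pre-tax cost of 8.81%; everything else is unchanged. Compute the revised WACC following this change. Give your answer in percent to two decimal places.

After the change:
Total capital V = 5427 + 4449 = 9876.
Equity: weight = 5427/9876 = 0.5495; cost = 14.9%.
Term loan: weight = 4449/9876 = 0.4505; after-tax cost = 8.81% × (1 − 15%) = 7.4885%.
WACC = 0.5495 × 14.9000% + 0.4505 × 7.4885% = 11.5612%.

11.56%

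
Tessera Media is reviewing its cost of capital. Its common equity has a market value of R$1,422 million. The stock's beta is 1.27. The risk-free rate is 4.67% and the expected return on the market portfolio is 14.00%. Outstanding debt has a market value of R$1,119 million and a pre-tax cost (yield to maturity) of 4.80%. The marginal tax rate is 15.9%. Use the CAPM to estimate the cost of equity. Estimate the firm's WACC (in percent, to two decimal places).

Market risk premium = 14.0% − 4.67% = 9.33%.
Cost of equity via CAPM: Re = 4.67% + 1.27 × 9.33% = 16.5191%.
Total capital V = 1422 + 1119 = 2541.
Equity: weight = 1422/2541 = 0.5596; cost = 16.5191%.
Debt: weight = 1119/2541 = 0.4404; after-tax cost = 4.8% × (1 − 15.9%) = 4.0368%.
WACC = 0.5596 × 16.5191% + 0.4404 × 4.0368% = 11.0222%.

11.02%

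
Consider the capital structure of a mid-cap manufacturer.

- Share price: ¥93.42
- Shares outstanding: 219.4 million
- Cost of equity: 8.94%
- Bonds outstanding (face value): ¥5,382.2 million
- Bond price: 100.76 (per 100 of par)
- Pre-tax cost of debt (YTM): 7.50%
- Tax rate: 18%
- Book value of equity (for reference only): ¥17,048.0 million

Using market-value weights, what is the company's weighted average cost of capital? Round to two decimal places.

Market value of equity E = 93.42 × 219.4m = 20496.348m. Market value of debt D = 5382.2m × 100.76/100 = 5423.10472m.
Total capital V = 20496.348 + 5423.10472 = 25919.45272.
Equity: weight = 20496.348/25919.45272 = 0.7908; cost = 8.94%.
Bonds outstanding: weight = 5423.10472/25919.45272 = 0.2092; after-tax cost = 7.5% × (1 − 18%) = 6.1500%.
WACC = 0.7908 × 8.9400% + 0.2092 × 6.1500% = 8.3563%.

8.36%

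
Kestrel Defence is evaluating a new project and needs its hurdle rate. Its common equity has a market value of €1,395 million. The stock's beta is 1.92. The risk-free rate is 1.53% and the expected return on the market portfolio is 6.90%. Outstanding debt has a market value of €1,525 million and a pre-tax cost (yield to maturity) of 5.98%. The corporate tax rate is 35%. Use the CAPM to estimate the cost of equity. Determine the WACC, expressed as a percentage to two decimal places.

Market risk premium = 6.9% − 1.53% = 5.37%.
Cost of equity via CAPM: Re = 1.53% + 1.92 × 5.37% = 11.8404%.
Total capital V = 1395 + 1525 = 2920.
Equity: weight = 1395/2920 = 0.4777; cost = 11.8404%.
Debt: weight = 1525/2920 = 0.5223; after-tax cost = 5.98% × (1 − 35%) = 3.8870%.
WACC = 0.4777 × 11.8404% + 0.5223 × 3.8870% = 7.6867%.

7.69%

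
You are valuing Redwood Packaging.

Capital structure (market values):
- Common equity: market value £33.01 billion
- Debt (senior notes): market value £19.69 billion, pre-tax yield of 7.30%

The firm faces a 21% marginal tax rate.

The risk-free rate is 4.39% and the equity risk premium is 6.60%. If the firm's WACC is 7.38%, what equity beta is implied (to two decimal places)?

0.60

Total capital V = 33.01 + 19.69 = 52.7.
Equity weight = 33.01/52.7 = 0.6264.
Senior notes weight = 19.69/52.7 = 0.3736.
Debt contribution = 0.3736 × 7.3% × (1 − 21%) = 2.1547%.
Required equity contribution = 7.38% − 2.1547% = 5.2253%  ⇒  Re = 8.3421%.
CAPM: 8.3421% = 4.39% + β × 6.6%  ⇒  β = 0.5988.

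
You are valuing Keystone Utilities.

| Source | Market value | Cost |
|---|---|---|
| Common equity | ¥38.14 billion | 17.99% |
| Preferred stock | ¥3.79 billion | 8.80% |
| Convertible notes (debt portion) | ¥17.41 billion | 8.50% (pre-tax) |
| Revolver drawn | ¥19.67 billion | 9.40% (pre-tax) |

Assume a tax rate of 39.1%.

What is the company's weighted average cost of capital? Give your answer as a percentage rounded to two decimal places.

Total capital V = 38.14 + 3.79 + 17.41 + 19.67 = 79.01.
Equity: weight = 38.14/79.01 = 0.4827; cost = 17.99%.
Preferred: weight = 3.79/79.01 = 0.0480; cost = 8.8%.
Convertible notes (debt portion): weight = 17.41/79.01 = 0.2204; after-tax cost = 8.5% × (1 − 39.1%) = 5.1765%.
Revolver drawn: weight = 19.67/79.01 = 0.2490; after-tax cost = 9.4% × (1 − 39.1%) = 5.7246%.
WACC = 0.4827 × 17.9900% + 0.0480 × 8.8000% + 0.2204 × 5.1765% + 0.2490 × 5.7246% = 11.6721%.

11.67%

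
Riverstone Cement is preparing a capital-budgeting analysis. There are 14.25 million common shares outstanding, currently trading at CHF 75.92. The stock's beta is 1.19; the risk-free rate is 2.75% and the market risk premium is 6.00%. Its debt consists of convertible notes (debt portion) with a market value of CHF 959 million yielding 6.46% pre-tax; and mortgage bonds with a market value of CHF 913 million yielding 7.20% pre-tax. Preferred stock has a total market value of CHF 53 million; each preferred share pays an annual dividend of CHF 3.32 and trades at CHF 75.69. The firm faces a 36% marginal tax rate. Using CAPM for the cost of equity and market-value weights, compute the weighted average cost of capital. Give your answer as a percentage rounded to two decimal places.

Cost of equity via CAPM: Re = 2.75% + 1.19 × 6.0% = 9.8900%.
Cost of preferred: Rp = 3.32 / 75.69 = 4.3863%.
Market value of equity E = 75.92 × 14.25m = 1081.86m.
Total capital V = 1081.86 + 53 + 959 + 913 = 3006.86.
Equity: weight = 1081.86/3006.86 = 0.3598; cost = 9.89%.
Preferred: weight = 53/3006.86 = 0.0176; cost = 4.3863%.
Convertible notes (debt portion): weight = 959/3006.86 = 0.3189; after-tax cost = 6.46% × (1 − 36%) = 4.1344%.
Mortgage bonds: weight = 913/3006.86 = 0.3036; after-tax cost = 7.2% × (1 − 36%) = 4.6080%.
WACC = 0.3598 × 9.8900% + 0.0176 × 4.3863% + 0.3189 × 4.1344% + 0.3036 × 4.6080% = 6.3535%.

6.35%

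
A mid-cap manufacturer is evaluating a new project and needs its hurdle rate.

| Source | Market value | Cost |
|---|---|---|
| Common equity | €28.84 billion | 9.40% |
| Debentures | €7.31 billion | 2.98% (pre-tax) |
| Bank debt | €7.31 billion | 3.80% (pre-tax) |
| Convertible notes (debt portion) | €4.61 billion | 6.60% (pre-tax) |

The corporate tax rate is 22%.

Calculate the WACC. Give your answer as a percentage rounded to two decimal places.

6.94%

Total capital V = 28.84 + 7.31 + 7.31 + 4.61 = 48.07.
Equity: weight = 28.84/48.07 = 0.6000; cost = 9.4%.
Debentures: weight = 7.31/48.07 = 0.1521; after-tax cost = 2.98% × (1 − 22%) = 2.3244%.
Bank debt: weight = 7.31/48.07 = 0.1521; after-tax cost = 3.8% × (1 − 22%) = 2.9640%.
Convertible notes (debt portion): weight = 4.61/48.07 = 0.0959; after-tax cost = 6.6% × (1 − 22%) = 5.1480%.
WACC = 0.6000 × 9.4000% + 0.1521 × 2.3244% + 0.1521 × 2.9640% + 0.0959 × 5.1480% = 6.9375%.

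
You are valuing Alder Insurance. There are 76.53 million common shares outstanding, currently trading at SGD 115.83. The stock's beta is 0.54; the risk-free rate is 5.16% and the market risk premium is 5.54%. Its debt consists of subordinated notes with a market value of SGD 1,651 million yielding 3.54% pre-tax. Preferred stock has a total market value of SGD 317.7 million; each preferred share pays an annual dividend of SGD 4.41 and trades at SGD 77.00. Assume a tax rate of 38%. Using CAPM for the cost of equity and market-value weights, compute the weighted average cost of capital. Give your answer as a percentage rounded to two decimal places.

7.17%

Cost of equity via CAPM: Re = 5.16% + 0.54 × 5.54% = 8.1516%.
Cost of preferred: Rp = 4.41 / 77.0 = 5.7273%.
Market value of equity E = 115.83 × 76.53m = 8864.4699m.
Total capital V = 8864.4699 + 317.7 + 1651 = 10833.1699.
Equity: weight = 8864.4699/10833.1699 = 0.8183; cost = 8.1516%.
Preferred: weight = 317.7/10833.1699 = 0.0293; cost = 5.7273%.
Subordinated notes: weight = 1651/10833.1699 = 0.1524; after-tax cost = 3.54% × (1 − 38%) = 2.1948%.
WACC = 0.8183 × 8.1516% + 0.0293 × 5.7273% + 0.1524 × 2.1948% = 7.1727%.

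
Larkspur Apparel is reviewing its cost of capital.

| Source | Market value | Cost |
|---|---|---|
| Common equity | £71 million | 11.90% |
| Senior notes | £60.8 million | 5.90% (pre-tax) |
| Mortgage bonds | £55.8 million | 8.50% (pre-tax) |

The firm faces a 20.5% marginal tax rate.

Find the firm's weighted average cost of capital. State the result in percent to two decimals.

Total capital V = 71 + 60.8 + 55.8 = 187.6.
Equity: weight = 71/187.6 = 0.3785; cost = 11.9%.
Senior notes: weight = 60.8/187.6 = 0.3241; after-tax cost = 5.9% × (1 − 20.5%) = 4.6905%.
Mortgage bonds: weight = 55.8/187.6 = 0.2974; after-tax cost = 8.5% × (1 − 20.5%) = 6.7575%.
WACC = 0.3785 × 11.9000% + 0.3241 × 4.6905% + 0.2974 × 6.7575% = 8.0339%.

8.03%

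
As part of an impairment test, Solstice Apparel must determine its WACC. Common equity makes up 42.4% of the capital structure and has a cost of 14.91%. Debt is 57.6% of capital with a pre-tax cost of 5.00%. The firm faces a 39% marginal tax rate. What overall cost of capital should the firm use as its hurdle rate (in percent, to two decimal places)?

After-tax cost of debt = 5% × (1 − 39%) = 3.0500%.
WACC = 0.424 × 14.9100% + 0.576 × 3.0500% = 8.0786%.

8.08%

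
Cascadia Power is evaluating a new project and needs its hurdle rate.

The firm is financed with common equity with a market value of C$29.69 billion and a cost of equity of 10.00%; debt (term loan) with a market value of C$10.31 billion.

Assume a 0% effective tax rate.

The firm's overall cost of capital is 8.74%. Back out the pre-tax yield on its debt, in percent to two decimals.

Total capital V = 29.69 + 10.31 = 40.
Equity weight = 29.69/40 = 0.7423.
Term loan weight = 10.31/40 = 0.2578.
Equity contribution = 0.7423 × 10% = 7.4225%.
Remaining for debt = 8.74% − 7.4225% = 1.3175%.
Rd × (1 − 0%) × 0.2578 = 1.3175%  ⇒  Rd = 5.1115%.

5.11%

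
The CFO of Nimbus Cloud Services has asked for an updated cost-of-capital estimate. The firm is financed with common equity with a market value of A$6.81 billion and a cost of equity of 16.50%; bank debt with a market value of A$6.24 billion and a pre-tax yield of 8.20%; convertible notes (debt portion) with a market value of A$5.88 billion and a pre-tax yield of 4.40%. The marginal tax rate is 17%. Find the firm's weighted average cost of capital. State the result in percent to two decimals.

9.31%

Total capital V = 6.81 + 6.24 + 5.88 = 18.93.
Equity: weight = 6.81/18.93 = 0.3597; cost = 16.5%.
Bank debt: weight = 6.24/18.93 = 0.3296; after-tax cost = 8.2% × (1 − 17%) = 6.8060%.
Convertible notes (debt portion): weight = 5.88/18.93 = 0.3106; after-tax cost = 4.4% × (1 − 17%) = 3.6520%.
WACC = 0.3597 × 16.5000% + 0.3296 × 6.8060% + 0.3106 × 3.6520% = 9.3137%.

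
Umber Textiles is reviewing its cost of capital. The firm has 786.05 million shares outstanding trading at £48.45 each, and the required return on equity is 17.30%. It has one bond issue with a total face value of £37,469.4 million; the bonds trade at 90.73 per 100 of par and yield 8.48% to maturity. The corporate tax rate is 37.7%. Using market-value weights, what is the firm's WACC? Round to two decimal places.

Market value of equity E = 48.45 × 786.05m = 38084.1225m. Market value of debt D = 37469.4m × 90.73/100 = 33995.98662m.
Total capital V = 38084.1225 + 33995.98662 = 72080.10912.
Equity: weight = 38084.1225/72080.10912 = 0.5284; cost = 17.3%.
Bonds outstanding: weight = 33995.98662/72080.10912 = 0.4716; after-tax cost = 8.48% × (1 − 37.7%) = 5.2830%.
WACC = 0.5284 × 17.3000% + 0.4716 × 5.2830% = 11.6323%.

11.63%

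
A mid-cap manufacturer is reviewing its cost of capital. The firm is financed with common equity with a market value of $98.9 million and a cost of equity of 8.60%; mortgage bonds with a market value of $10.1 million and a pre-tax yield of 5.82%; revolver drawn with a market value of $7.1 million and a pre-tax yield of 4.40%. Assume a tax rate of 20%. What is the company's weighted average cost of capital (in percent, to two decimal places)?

7.95%

Total capital V = 98.9 + 10.1 + 7.1 = 116.1.
Equity: weight = 98.9/116.1 = 0.8519; cost = 8.6%.
Mortgage bonds: weight = 10.1/116.1 = 0.0870; after-tax cost = 5.82% × (1 − 20%) = 4.6560%.
Revolver drawn: weight = 7.1/116.1 = 0.0612; after-tax cost = 4.4% × (1 − 20%) = 3.5200%.
WACC = 0.8519 × 8.6000% + 0.0870 × 4.6560% + 0.0612 × 3.5200% = 7.9462%.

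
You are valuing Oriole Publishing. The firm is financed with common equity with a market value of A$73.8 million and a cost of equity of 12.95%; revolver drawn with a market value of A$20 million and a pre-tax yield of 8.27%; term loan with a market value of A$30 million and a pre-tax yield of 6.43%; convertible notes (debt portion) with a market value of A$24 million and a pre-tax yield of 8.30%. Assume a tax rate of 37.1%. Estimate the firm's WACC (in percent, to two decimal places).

8.84%

Total capital V = 73.8 + 20 + 30 + 24 = 147.8.
Equity: weight = 73.8/147.8 = 0.4993; cost = 12.95%.
Revolver drawn: weight = 20/147.8 = 0.1353; after-tax cost = 8.27% × (1 − 37.1%) = 5.2018%.
Term loan: weight = 30/147.8 = 0.2030; after-tax cost = 6.43% × (1 − 37.1%) = 4.0445%.
Convertible notes (debt portion): weight = 24/147.8 = 0.1624; after-tax cost = 8.3% × (1 − 37.1%) = 5.2207%.
WACC = 0.4993 × 12.9500% + 0.1353 × 5.2018% + 0.2030 × 4.0445% + 0.1624 × 5.2207% = 8.8388%.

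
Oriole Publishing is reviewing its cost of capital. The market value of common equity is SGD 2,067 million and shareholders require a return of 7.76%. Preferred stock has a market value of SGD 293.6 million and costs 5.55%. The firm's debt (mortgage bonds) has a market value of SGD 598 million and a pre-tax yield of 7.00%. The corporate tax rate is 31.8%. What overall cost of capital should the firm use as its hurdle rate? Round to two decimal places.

6.94%

Total capital V = 2067 + 293.6 + 598 = 2958.6.
Equity: weight = 2067/2958.6 = 0.6986; cost = 7.76%.
Preferred: weight = 293.6/2958.6 = 0.0992; cost = 5.55%.
Mortgage bonds: weight = 598/2958.6 = 0.2021; after-tax cost = 7% × (1 − 31.8%) = 4.7740%.
WACC = 0.6986 × 7.7600% + 0.0992 × 5.5500% + 0.2021 × 4.7740% = 6.9372%.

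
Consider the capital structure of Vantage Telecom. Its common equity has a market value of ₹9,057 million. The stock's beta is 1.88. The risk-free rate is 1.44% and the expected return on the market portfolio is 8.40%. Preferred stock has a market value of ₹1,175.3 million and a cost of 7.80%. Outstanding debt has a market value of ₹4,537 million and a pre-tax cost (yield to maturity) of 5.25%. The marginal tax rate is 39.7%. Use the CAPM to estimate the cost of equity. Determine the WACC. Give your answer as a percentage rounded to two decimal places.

10.50%

Market risk premium = 8.4% − 1.44% = 6.96%.
Cost of equity via CAPM: Re = 1.44% + 1.88 × 6.96% = 14.5248%.
Total capital V = 9057 + 1175.3 + 4537 = 14769.3.
Equity: weight = 9057/14769.3 = 0.6132; cost = 14.5248%.
Preferred: weight = 1175.3/14769.3 = 0.0796; cost = 7.8%.
Debt: weight = 4537/14769.3 = 0.3072; after-tax cost = 5.25% × (1 − 39.7%) = 3.1658%.
WACC = 0.6132 × 14.5248% + 0.0796 × 7.8000% + 0.3072 × 3.1658% = 10.5003%.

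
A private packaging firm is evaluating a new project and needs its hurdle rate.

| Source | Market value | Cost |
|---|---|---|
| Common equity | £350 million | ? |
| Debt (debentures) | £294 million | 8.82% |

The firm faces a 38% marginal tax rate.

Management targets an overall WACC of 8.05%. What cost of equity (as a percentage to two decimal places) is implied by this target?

Total capital V = 350 + 294 = 644.
Equity weight = 350/644 = 0.5435.
Debentures weight = 294/644 = 0.4565.
Debt contribution = 0.4565 × 8.82% × (1 − 38%) = 2.4964%.
Required equity contribution = 8.05% − 2.4964% = 5.5536%.
Re = 5.5536% / 0.5435 = 10.2185%.

10.22%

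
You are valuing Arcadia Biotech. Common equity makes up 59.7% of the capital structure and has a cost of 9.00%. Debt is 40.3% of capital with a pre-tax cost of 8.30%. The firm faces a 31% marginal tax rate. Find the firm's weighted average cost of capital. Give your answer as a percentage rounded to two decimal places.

After-tax cost of debt = 8.3% × (1 − 31%) = 5.7270%.
WACC = 0.597 × 9.0000% + 0.403 × 5.7270% = 7.6810%.

7.68%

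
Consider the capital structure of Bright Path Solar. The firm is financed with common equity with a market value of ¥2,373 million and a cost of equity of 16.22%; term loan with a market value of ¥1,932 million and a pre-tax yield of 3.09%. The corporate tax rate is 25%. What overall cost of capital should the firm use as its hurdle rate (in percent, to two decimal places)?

Total capital V = 2373 + 1932 = 4305.
Equity: weight = 2373/4305 = 0.5512; cost = 16.22%.
Term loan: weight = 1932/4305 = 0.4488; after-tax cost = 3.09% × (1 − 25%) = 2.3175%.
WACC = 0.5512 × 16.2200% + 0.4488 × 2.3175% = 9.9808%.

9.98%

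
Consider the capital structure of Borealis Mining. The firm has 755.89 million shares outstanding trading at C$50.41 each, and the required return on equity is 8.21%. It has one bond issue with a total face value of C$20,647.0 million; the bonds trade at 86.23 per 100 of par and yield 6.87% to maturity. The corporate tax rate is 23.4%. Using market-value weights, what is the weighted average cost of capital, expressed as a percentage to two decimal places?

Market value of equity E = 50.41 × 755.89m = 38104.4149m. Market value of debt D = 20647m × 86.23/100 = 17803.9081m.
Total capital V = 38104.4149 + 17803.9081 = 55908.323.
Equity: weight = 38104.4149/55908.323 = 0.6816; cost = 8.21%.
Bonds outstanding: weight = 17803.9081/55908.323 = 0.3184; after-tax cost = 6.87% × (1 − 23.4%) = 5.2624%.
WACC = 0.6816 × 8.2100% + 0.3184 × 5.2624% = 7.2713%.

7.27%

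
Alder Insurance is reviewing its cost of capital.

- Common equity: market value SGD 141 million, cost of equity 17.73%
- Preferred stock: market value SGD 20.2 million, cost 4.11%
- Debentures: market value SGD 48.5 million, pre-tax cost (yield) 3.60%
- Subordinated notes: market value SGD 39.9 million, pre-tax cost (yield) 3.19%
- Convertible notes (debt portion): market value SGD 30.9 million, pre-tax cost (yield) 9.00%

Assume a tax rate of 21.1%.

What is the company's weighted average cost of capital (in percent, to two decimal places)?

10.84%

Total capital V = 141 + 20.2 + 48.5 + 39.9 + 30.9 = 280.5.
Equity: weight = 141/280.5 = 0.5027; cost = 17.73%.
Preferred: weight = 20.2/280.5 = 0.0720; cost = 4.11%.
Debentures: weight = 48.5/280.5 = 0.1729; after-tax cost = 3.6% × (1 − 21.1%) = 2.8404%.
Subordinated notes: weight = 39.9/280.5 = 0.1422; after-tax cost = 3.19% × (1 − 21.1%) = 2.5169%.
Convertible notes (debt portion): weight = 30.9/280.5 = 0.1102; after-tax cost = 9% × (1 − 21.1%) = 7.1010%.
WACC = 0.5027 × 17.7300% + 0.0720 × 4.1100% + 0.1729 × 2.8404% + 0.1422 × 2.5169% + 0.1102 × 7.1010% = 10.8398%.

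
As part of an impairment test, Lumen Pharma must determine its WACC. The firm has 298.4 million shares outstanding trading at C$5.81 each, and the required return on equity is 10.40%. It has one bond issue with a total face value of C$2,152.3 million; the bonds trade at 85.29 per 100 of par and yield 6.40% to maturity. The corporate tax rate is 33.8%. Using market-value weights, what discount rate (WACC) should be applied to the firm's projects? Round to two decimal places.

7.23%

Market value of equity E = 5.81 × 298.4m = 1733.704m. Market value of debt D = 2152.3m × 85.29/100 = 1835.69667m.
Total capital V = 1733.704 + 1835.69667 = 3569.40067.
Equity: weight = 1733.704/3569.40067 = 0.4857; cost = 10.4%.
Bonds outstanding: weight = 1835.69667/3569.40067 = 0.5143; after-tax cost = 6.4% × (1 − 33.8%) = 4.2368%.
WACC = 0.4857 × 10.4000% + 0.5143 × 4.2368% = 7.2303%.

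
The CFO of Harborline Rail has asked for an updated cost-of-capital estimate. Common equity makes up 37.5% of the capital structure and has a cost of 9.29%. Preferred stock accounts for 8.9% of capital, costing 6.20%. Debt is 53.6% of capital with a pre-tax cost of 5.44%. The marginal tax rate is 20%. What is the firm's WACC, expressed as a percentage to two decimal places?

6.37%

After-tax cost of debt = 5.44% × (1 − 20%) = 4.3520%.
WACC = 0.375 × 9.2900% + 0.089 × 6.2000% + 0.536 × 4.3520% = 6.3682%.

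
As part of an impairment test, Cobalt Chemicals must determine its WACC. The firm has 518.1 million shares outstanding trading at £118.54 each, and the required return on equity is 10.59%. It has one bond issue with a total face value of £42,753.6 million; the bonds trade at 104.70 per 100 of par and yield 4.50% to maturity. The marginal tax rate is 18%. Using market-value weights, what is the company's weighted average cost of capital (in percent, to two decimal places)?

Market value of equity E = 118.54 × 518.1m = 61415.574m. Market value of debt D = 42753.6m × 104.7/100 = 44763.0192m.
Total capital V = 61415.574 + 44763.0192 = 106178.5932.
Equity: weight = 61415.574/106178.5932 = 0.5784; cost = 10.59%.
Bonds outstanding: weight = 44763.0192/106178.5932 = 0.4216; after-tax cost = 4.5% × (1 − 18%) = 3.6900%.
WACC = 0.5784 × 10.5900% + 0.4216 × 3.6900% = 7.6811%.

7.68%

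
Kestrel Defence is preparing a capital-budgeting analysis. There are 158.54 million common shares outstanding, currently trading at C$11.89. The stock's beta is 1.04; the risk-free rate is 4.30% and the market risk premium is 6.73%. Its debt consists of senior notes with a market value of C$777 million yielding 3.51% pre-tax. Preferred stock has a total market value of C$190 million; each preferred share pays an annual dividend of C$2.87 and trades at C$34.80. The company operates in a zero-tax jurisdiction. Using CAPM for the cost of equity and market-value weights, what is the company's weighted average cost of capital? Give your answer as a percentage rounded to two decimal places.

8.97%

Cost of equity via CAPM: Re = 4.3% + 1.04 × 6.73% = 11.2992%.
Cost of preferred: Rp = 2.87 / 34.8 = 8.2471%.
Market value of equity E = 11.89 × 158.54m = 1885.0406m.
Total capital V = 1885.0406 + 190 + 777 = 2852.0406.
Equity: weight = 1885.0406/2852.0406 = 0.6609; cost = 11.2992%.
Preferred: weight = 190/2852.0406 = 0.0666; cost = 8.2471%.
Senior notes: weight = 777/2852.0406 = 0.2724; after-tax cost = 3.51% × (1 − 0%) = 3.5100%.
WACC = 0.6609 × 11.2992% + 0.0666 × 8.2471% + 0.2724 × 3.5100% = 8.9738%.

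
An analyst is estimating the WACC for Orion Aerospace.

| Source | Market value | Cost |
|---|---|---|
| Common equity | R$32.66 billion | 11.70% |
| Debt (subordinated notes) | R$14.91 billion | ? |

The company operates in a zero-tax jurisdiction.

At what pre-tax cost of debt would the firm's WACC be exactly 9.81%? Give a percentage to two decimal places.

5.67%

Total capital V = 32.66 + 14.91 = 47.57.
Equity weight = 32.66/47.57 = 0.6866.
Subordinated notes weight = 14.91/47.57 = 0.3134.
Equity contribution = 0.6866 × 11.7% = 8.0328%.
Remaining for debt = 9.81% − 8.0328% = 1.7772%.
Rd × (1 − 0%) × 0.3134 = 1.7772%  ⇒  Rd = 5.6700%.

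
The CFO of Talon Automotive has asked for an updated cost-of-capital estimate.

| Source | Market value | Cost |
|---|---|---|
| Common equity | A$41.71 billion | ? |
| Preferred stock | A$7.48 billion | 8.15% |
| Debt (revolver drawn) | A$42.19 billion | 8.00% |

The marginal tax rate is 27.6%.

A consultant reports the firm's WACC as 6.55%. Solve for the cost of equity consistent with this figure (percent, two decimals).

Total capital V = 41.71 + 7.48 + 42.19 = 91.38.
Equity weight = 41.71/91.38 = 0.4564.
Preferred weight = 7.48/91.38 = 0.0819.
Revolver drawn weight = 42.19/91.38 = 0.4617.
Debt contribution = 0.4617 × 8% × (1 − 27.6%) = 2.6742%.
Preferred contribution = 0.0819 × 8.15% = 0.6671%.
Required equity contribution = 6.55% − 3.3413% = 3.2087%.
Re = 3.2087% / 0.4564 = 7.0298%.

7.03%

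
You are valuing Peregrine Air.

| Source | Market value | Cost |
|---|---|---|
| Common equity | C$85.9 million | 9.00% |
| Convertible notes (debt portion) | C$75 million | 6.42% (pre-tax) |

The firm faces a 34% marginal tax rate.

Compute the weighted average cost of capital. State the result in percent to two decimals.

6.78%

Total capital V = 85.9 + 75 = 160.9.
Equity: weight = 85.9/160.9 = 0.5339; cost = 9%.
Convertible notes (debt portion): weight = 75/160.9 = 0.4661; after-tax cost = 6.42% × (1 − 34%) = 4.2372%.
WACC = 0.5339 × 9.0000% + 0.4661 × 4.2372% = 6.7799%.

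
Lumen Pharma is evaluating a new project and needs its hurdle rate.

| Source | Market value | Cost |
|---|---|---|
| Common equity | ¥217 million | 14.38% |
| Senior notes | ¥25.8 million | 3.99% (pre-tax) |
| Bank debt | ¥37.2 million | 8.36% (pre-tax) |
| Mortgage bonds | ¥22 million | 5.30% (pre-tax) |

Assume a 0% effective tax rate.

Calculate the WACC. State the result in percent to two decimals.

Total capital V = 217 + 25.8 + 37.2 + 22 = 302.
Equity: weight = 217/302 = 0.7185; cost = 14.38%.
Senior notes: weight = 25.8/302 = 0.0854; after-tax cost = 3.99% × (1 − 0%) = 3.9900%.
Bank debt: weight = 37.2/302 = 0.1232; after-tax cost = 8.36% × (1 − 0%) = 8.3600%.
Mortgage bonds: weight = 22/302 = 0.0728; after-tax cost = 5.3% × (1 − 0%) = 5.3000%.
WACC = 0.7185 × 14.3800% + 0.0854 × 3.9900% + 0.1232 × 8.3600% + 0.0728 × 5.3000% = 12.0894%.

12.09%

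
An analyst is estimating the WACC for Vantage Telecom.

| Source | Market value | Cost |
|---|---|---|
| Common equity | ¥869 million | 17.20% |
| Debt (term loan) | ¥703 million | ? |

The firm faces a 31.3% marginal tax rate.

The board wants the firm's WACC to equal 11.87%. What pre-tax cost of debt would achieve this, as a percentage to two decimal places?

Total capital V = 869 + 703 = 1572.
Equity weight = 869/1572 = 0.5528.
Term loan weight = 703/1572 = 0.4472.
Equity contribution = 0.5528 × 17.2% = 9.5081%.
Remaining for debt = 11.87% − 9.5081% = 2.3619%.
Rd × (1 − 31.3%) × 0.4472 = 2.3619%  ⇒  Rd = 7.6877%.

7.69%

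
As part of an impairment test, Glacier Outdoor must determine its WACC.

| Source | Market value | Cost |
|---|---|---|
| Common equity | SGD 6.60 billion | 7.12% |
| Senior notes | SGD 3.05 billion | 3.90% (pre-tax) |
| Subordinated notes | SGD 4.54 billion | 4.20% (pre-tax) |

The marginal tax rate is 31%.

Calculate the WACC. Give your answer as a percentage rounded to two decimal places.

Total capital V = 6.6 + 3.05 + 4.54 = 14.19.
Equity: weight = 6.6/14.19 = 0.4651; cost = 7.12%.
Senior notes: weight = 3.05/14.19 = 0.2149; after-tax cost = 3.9% × (1 − 31%) = 2.6910%.
Subordinated notes: weight = 4.54/14.19 = 0.3199; after-tax cost = 4.2% × (1 − 31%) = 2.8980%.
WACC = 0.4651 × 7.1200% + 0.2149 × 2.6910% + 0.3199 × 2.8980% = 4.8172%.

4.82%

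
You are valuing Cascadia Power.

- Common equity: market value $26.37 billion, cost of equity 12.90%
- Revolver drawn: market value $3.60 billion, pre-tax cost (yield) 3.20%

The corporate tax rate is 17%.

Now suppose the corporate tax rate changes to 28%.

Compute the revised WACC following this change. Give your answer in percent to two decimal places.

11.63%

After the change:
Total capital V = 26.37 + 3.6 = 29.97.
Equity: weight = 26.37/29.97 = 0.8799; cost = 12.9%.
Revolver drawn: weight = 3.6/29.97 = 0.1201; after-tax cost = 3.2% × (1 − 28%) = 2.3040%.
WACC = 0.8799 × 12.9000% + 0.1201 × 2.3040% = 11.6272%.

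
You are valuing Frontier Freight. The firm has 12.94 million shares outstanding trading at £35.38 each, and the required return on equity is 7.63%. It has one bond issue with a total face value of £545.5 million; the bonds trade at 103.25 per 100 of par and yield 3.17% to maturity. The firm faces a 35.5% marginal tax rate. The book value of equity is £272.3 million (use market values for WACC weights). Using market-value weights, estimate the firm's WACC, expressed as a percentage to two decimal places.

Market value of equity E = 35.38 × 12.94m = 457.8172m. Market value of debt D = 545.5m × 103.25/100 = 563.22875m.
Total capital V = 457.8172 + 563.22875 = 1021.04595.
Equity: weight = 457.8172/1021.04595 = 0.4484; cost = 7.63%.
Bonds outstanding: weight = 563.22875/1021.04595 = 0.5516; after-tax cost = 3.17% × (1 − 35.5%) = 2.0446%.
WACC = 0.4484 × 7.6300% + 0.5516 × 2.0446% = 4.5490%.

4.55%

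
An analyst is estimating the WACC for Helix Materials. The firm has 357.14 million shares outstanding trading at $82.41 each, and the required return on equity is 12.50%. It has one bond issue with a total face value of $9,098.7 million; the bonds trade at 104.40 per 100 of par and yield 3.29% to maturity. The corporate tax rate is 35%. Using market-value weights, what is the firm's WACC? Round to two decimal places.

Market value of equity E = 82.41 × 357.14m = 29431.9074m. Market value of debt D = 9098.7m × 104.4/100 = 9499.0428m.
Total capital V = 29431.9074 + 9499.0428 = 38930.9502.
Equity: weight = 29431.9074/38930.9502 = 0.7560; cost = 12.5%.
Bonds outstanding: weight = 9499.0428/38930.9502 = 0.2440; after-tax cost = 3.29% × (1 − 35%) = 2.1385%.
WACC = 0.7560 × 12.5000% + 0.2440 × 2.1385% = 9.9718%.

9.97%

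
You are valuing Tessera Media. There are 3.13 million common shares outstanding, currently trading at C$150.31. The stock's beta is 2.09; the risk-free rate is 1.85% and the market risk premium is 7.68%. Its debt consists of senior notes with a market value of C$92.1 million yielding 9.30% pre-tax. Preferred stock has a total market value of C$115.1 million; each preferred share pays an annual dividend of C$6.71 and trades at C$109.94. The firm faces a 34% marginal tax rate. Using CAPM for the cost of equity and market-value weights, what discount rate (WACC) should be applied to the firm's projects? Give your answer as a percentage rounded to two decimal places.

Cost of equity via CAPM: Re = 1.85% + 2.09 × 7.68% = 17.9012%.
Cost of preferred: Rp = 6.71 / 109.94 = 6.1033%.
Market value of equity E = 150.31 × 3.13m = 470.4703m.
Total capital V = 470.4703 + 115.1 + 92.1 = 677.6703.
Equity: weight = 470.4703/677.6703 = 0.6942; cost = 17.9012%.
Preferred: weight = 115.1/677.6703 = 0.1698; cost = 6.1033%.
Senior notes: weight = 92.1/677.6703 = 0.1359; after-tax cost = 9.3% × (1 − 34%) = 6.1380%.
WACC = 0.6942 × 17.9012% + 0.1698 × 6.1033% + 0.1359 × 6.1380% = 14.2987%.

14.30%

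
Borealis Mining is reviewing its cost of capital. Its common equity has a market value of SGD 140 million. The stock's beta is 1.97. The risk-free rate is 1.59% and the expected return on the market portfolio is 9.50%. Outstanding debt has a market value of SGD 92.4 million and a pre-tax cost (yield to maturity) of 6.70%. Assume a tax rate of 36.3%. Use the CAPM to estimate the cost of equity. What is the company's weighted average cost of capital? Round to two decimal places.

12.04%

Market risk premium = 9.5% − 1.59% = 7.91%.
Cost of equity via CAPM: Re = 1.59% + 1.97 × 7.91% = 17.1727%.
Total capital V = 140 + 92.4 = 232.4.
Equity: weight = 140/232.4 = 0.6024; cost = 17.1727%.
Debt: weight = 92.4/232.4 = 0.3976; after-tax cost = 6.7% × (1 − 36.3%) = 4.2679%.
WACC = 0.6024 × 17.1727% + 0.3976 × 4.2679% = 12.0419%.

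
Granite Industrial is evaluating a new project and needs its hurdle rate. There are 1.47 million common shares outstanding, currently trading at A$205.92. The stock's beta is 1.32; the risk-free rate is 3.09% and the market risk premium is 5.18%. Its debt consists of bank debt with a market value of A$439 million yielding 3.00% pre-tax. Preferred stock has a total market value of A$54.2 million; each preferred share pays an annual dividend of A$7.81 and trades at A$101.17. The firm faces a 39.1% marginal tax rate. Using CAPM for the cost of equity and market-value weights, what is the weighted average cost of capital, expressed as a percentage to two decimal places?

Cost of equity via CAPM: Re = 3.09% + 1.32 × 5.18% = 9.9276%.
Cost of preferred: Rp = 7.81 / 101.17 = 7.7197%.
Market value of equity E = 205.92 × 1.47m = 302.7024m.
Total capital V = 302.7024 + 54.2 + 439 = 795.9024.
Equity: weight = 302.7024/795.9024 = 0.3803; cost = 9.9276%.
Preferred: weight = 54.2/795.9024 = 0.0681; cost = 7.7197%.
Bank debt: weight = 439/795.9024 = 0.5516; after-tax cost = 3% × (1 − 39.1%) = 1.8270%.
WACC = 0.3803 × 9.9276% + 0.0681 × 7.7197% + 0.5516 × 1.8270% = 5.3092%.

5.31%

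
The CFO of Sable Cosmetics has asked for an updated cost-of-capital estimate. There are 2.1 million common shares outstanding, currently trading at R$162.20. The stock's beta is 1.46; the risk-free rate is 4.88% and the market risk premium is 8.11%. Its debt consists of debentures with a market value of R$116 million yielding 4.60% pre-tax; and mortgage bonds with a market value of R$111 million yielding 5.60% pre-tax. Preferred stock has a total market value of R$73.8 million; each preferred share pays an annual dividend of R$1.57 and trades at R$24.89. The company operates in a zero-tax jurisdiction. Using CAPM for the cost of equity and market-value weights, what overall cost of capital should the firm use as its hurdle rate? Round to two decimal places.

Cost of equity via CAPM: Re = 4.88% + 1.46 × 8.11% = 16.7206%.
Cost of preferred: Rp = 1.57 / 24.89 = 6.3078%.
Market value of equity E = 162.2 × 2.1m = 340.62m.
Total capital V = 340.62 + 73.8 + 116 + 111 = 641.42.
Equity: weight = 340.62/641.42 = 0.5310; cost = 16.7206%.
Preferred: weight = 73.8/641.42 = 0.1151; cost = 6.3078%.
Debentures: weight = 116/641.42 = 0.1808; after-tax cost = 4.6% × (1 − 0%) = 4.6000%.
Mortgage bonds: weight = 111/641.42 = 0.1731; after-tax cost = 5.6% × (1 − 0%) = 5.6000%.
WACC = 0.5310 × 16.7206% + 0.1151 × 6.3078% + 0.1808 × 4.6000% + 0.1731 × 5.6000% = 11.4061%.

11.41%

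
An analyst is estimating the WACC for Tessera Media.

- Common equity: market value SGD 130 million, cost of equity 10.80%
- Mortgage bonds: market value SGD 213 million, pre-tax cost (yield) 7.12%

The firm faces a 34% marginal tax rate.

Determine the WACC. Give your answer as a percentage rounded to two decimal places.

Total capital V = 130 + 213 = 343.
Equity: weight = 130/343 = 0.3790; cost = 10.8%.
Mortgage bonds: weight = 213/343 = 0.6210; after-tax cost = 7.12% × (1 − 34%) = 4.6992%.
WACC = 0.3790 × 10.8000% + 0.6210 × 4.6992% = 7.0115%.

7.01%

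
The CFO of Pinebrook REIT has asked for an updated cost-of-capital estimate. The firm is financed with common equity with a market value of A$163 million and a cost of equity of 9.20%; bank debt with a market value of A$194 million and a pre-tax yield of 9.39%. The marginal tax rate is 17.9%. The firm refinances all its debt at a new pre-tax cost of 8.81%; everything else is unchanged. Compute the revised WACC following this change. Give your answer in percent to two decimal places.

After the change:
Total capital V = 163 + 194 = 357.
Equity: weight = 163/357 = 0.4566; cost = 9.2%.
Bank debt: weight = 194/357 = 0.5434; after-tax cost = 8.81% × (1 − 17.9%) = 7.2330%.
WACC = 0.4566 × 9.2000% + 0.5434 × 7.2330% = 8.1311%.

8.13%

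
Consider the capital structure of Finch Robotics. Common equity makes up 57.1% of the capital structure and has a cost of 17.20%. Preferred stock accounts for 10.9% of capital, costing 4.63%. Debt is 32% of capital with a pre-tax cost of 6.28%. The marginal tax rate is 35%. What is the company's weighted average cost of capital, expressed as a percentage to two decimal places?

After-tax cost of debt = 6.28% × (1 − 35%) = 4.0820%.
WACC = 0.571 × 17.2000% + 0.109 × 4.6300% + 0.320 × 4.0820% = 11.6321%.

11.63%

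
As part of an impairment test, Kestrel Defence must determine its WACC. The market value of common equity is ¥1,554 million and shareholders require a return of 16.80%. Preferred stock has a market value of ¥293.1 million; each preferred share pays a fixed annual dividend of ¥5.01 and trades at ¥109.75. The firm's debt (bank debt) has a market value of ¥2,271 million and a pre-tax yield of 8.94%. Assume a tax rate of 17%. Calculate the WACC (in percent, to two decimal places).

10.76%

Cost of preferred: Rp = 5.01 / 109.75 = 4.5649%.
Total capital V = 1554 + 293.1 + 2271 = 4118.1.
Equity: weight = 1554/4118.1 = 0.3774; cost = 16.8%.
Preferred: weight = 293.1/4118.1 = 0.0712; cost = 4.5649%.
Bank debt: weight = 2271/4118.1 = 0.5515; after-tax cost = 8.94% × (1 − 17%) = 7.4202%.
WACC = 0.3774 × 16.8000% + 0.0712 × 4.5649% + 0.5515 × 7.4202% = 10.7565%.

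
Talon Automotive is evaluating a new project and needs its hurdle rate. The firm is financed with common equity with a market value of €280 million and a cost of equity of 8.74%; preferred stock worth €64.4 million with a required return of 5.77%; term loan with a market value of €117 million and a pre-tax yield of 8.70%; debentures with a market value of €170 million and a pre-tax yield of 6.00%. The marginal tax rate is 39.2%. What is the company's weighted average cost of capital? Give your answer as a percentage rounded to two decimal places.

6.43%

Total capital V = 280 + 64.4 + 117 + 170 = 631.4.
Equity: weight = 280/631.4 = 0.4435; cost = 8.74%.
Preferred: weight = 64.4/631.4 = 0.1020; cost = 5.77%.
Term loan: weight = 117/631.4 = 0.1853; after-tax cost = 8.7% × (1 − 39.2%) = 5.2896%.
Debentures: weight = 170/631.4 = 0.2692; after-tax cost = 6% × (1 − 39.2%) = 3.6480%.
WACC = 0.4435 × 8.7400% + 0.1020 × 5.7700% + 0.1853 × 5.2896% + 0.2692 × 3.6480% = 6.4267%.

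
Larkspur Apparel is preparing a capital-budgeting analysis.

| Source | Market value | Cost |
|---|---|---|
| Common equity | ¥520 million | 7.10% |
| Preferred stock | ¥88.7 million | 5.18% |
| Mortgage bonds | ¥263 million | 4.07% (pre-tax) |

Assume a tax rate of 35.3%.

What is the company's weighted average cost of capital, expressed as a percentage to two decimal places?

5.56%

Total capital V = 520 + 88.7 + 263 = 871.7.
Equity: weight = 520/871.7 = 0.5965; cost = 7.1%.
Preferred: weight = 88.7/871.7 = 0.1018; cost = 5.18%.
Mortgage bonds: weight = 263/871.7 = 0.3017; after-tax cost = 4.07% × (1 − 35.3%) = 2.6333%.
WACC = 0.5965 × 7.1000% + 0.1018 × 5.1800% + 0.3017 × 2.6333% = 5.5570%.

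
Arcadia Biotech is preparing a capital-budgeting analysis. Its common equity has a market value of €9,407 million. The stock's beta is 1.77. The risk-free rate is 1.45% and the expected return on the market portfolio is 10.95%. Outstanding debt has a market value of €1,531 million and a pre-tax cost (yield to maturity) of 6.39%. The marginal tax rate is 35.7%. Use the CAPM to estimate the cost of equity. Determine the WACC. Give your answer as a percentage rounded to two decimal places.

16.28%

Market risk premium = 10.95% − 1.45% = 9.5%.
Cost of equity via CAPM: Re = 1.45% + 1.77 × 9.5% = 18.2650%.
Total capital V = 9407 + 1531 = 10938.
Equity: weight = 9407/10938 = 0.8600; cost = 18.265%.
Debt: weight = 1531/10938 = 0.1400; after-tax cost = 6.39% × (1 − 35.7%) = 4.1088%.
WACC = 0.8600 × 18.2650% + 0.1400 × 4.1088% = 16.2835%.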